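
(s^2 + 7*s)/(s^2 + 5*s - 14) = s/(s - 2)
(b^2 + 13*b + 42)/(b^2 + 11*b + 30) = (b + 7)/(b + 5)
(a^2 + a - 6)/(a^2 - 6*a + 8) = (a + 3)/(a - 4)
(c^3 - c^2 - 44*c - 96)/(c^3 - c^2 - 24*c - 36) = (c^2 - 4*c - 32)/(c^2 - 4*c - 12)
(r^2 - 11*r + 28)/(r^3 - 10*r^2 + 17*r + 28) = 1/(r + 1)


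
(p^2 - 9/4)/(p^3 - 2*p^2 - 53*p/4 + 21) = (2*p + 3)/(2*p^2 - p - 28)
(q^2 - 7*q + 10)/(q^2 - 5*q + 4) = (q^2 - 7*q + 10)/(q^2 - 5*q + 4)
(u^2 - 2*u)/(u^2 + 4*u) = (u - 2)/(u + 4)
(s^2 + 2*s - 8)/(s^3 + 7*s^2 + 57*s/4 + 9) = 4*(s - 2)/(4*s^2 + 12*s + 9)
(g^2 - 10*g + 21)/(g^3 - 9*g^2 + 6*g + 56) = (g - 3)/(g^2 - 2*g - 8)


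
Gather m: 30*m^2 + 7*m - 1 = 30*m^2 + 7*m - 1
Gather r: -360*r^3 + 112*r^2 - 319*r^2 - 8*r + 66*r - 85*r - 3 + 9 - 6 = -360*r^3 - 207*r^2 - 27*r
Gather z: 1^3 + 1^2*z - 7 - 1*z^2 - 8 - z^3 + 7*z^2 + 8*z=-z^3 + 6*z^2 + 9*z - 14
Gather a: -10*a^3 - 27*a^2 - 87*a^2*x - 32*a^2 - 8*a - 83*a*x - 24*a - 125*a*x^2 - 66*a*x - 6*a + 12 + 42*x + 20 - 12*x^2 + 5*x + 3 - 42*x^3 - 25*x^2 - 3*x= -10*a^3 + a^2*(-87*x - 59) + a*(-125*x^2 - 149*x - 38) - 42*x^3 - 37*x^2 + 44*x + 35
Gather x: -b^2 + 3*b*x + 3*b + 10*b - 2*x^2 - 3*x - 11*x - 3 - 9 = -b^2 + 13*b - 2*x^2 + x*(3*b - 14) - 12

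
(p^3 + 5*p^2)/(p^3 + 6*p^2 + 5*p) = p/(p + 1)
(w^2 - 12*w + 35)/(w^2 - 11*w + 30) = (w - 7)/(w - 6)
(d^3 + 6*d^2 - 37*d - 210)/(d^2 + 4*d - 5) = (d^2 + d - 42)/(d - 1)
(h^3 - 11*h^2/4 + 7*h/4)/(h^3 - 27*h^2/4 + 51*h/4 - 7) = h/(h - 4)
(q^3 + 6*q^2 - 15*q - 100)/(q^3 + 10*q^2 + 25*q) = (q - 4)/q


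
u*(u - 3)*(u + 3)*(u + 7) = u^4 + 7*u^3 - 9*u^2 - 63*u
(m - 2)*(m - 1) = m^2 - 3*m + 2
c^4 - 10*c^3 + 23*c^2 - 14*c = c*(c - 7)*(c - 2)*(c - 1)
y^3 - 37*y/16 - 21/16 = (y - 7/4)*(y + 3/4)*(y + 1)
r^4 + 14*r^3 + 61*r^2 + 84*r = r*(r + 3)*(r + 4)*(r + 7)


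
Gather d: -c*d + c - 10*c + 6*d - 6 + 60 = -9*c + d*(6 - c) + 54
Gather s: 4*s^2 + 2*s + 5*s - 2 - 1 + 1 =4*s^2 + 7*s - 2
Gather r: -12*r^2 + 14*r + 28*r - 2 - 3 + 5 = -12*r^2 + 42*r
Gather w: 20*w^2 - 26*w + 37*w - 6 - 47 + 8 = 20*w^2 + 11*w - 45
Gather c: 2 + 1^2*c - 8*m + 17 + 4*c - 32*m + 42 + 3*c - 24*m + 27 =8*c - 64*m + 88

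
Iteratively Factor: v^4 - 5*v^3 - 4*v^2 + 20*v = (v)*(v^3 - 5*v^2 - 4*v + 20) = v*(v + 2)*(v^2 - 7*v + 10) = v*(v - 2)*(v + 2)*(v - 5)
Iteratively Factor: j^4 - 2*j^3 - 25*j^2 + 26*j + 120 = (j + 4)*(j^3 - 6*j^2 - j + 30) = (j - 5)*(j + 4)*(j^2 - j - 6) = (j - 5)*(j - 3)*(j + 4)*(j + 2)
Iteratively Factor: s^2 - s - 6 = (s - 3)*(s + 2)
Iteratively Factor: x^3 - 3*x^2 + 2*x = (x)*(x^2 - 3*x + 2) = x*(x - 1)*(x - 2)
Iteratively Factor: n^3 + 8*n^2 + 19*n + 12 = (n + 3)*(n^2 + 5*n + 4) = (n + 1)*(n + 3)*(n + 4)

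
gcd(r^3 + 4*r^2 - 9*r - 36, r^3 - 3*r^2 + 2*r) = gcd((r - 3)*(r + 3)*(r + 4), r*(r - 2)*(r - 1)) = 1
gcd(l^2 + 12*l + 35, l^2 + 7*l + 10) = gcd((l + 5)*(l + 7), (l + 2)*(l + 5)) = l + 5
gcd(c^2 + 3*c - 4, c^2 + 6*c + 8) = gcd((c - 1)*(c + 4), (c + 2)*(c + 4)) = c + 4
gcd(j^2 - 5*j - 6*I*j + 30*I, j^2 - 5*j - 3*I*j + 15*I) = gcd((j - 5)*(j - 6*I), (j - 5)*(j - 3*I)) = j - 5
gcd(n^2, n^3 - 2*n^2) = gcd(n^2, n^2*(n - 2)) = n^2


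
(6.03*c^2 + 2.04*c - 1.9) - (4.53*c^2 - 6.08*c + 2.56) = 1.5*c^2 + 8.12*c - 4.46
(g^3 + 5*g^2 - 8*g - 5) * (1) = g^3 + 5*g^2 - 8*g - 5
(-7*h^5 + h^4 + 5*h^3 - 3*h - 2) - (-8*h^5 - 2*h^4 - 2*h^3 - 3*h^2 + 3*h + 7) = h^5 + 3*h^4 + 7*h^3 + 3*h^2 - 6*h - 9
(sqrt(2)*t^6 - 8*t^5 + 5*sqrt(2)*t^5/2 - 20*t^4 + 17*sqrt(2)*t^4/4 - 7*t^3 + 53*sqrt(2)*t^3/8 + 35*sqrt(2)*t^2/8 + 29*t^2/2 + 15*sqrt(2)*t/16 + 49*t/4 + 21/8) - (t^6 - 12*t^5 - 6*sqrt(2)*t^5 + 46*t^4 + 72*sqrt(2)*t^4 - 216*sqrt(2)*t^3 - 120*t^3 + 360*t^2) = -t^6 + sqrt(2)*t^6 + 4*t^5 + 17*sqrt(2)*t^5/2 - 271*sqrt(2)*t^4/4 - 66*t^4 + 113*t^3 + 1781*sqrt(2)*t^3/8 - 691*t^2/2 + 35*sqrt(2)*t^2/8 + 15*sqrt(2)*t/16 + 49*t/4 + 21/8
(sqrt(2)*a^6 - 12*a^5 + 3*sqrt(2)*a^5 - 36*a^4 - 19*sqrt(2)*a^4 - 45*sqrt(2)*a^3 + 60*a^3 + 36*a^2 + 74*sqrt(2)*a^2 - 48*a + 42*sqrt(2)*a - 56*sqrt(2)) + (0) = sqrt(2)*a^6 - 12*a^5 + 3*sqrt(2)*a^5 - 36*a^4 - 19*sqrt(2)*a^4 - 45*sqrt(2)*a^3 + 60*a^3 + 36*a^2 + 74*sqrt(2)*a^2 - 48*a + 42*sqrt(2)*a - 56*sqrt(2)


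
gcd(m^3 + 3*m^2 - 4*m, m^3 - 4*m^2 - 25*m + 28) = m^2 + 3*m - 4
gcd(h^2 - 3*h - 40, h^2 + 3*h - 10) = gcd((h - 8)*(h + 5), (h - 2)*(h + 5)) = h + 5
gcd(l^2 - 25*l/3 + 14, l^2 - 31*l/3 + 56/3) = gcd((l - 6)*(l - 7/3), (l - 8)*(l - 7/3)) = l - 7/3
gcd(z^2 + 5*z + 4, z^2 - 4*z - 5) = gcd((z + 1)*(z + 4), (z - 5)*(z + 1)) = z + 1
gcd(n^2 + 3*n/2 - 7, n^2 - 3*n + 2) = n - 2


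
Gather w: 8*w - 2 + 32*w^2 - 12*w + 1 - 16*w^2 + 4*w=16*w^2 - 1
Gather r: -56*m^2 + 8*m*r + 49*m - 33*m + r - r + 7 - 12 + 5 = -56*m^2 + 8*m*r + 16*m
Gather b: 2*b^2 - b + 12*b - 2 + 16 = 2*b^2 + 11*b + 14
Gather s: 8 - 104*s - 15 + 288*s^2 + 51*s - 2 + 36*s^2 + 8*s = 324*s^2 - 45*s - 9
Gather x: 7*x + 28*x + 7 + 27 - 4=35*x + 30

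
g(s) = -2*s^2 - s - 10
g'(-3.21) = 11.84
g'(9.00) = -37.00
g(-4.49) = -45.83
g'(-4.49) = 16.96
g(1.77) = -18.04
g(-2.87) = -23.60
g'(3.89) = -16.56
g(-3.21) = -27.40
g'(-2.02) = 7.08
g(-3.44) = -30.23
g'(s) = -4*s - 1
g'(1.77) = -8.08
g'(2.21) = -9.84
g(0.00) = -10.00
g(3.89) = -44.15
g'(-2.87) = 10.48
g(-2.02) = -16.14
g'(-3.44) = 12.76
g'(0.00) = -1.00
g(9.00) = -181.00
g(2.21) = -21.98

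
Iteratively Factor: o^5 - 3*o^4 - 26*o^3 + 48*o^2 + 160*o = (o)*(o^4 - 3*o^3 - 26*o^2 + 48*o + 160) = o*(o + 2)*(o^3 - 5*o^2 - 16*o + 80) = o*(o + 2)*(o + 4)*(o^2 - 9*o + 20) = o*(o - 5)*(o + 2)*(o + 4)*(o - 4)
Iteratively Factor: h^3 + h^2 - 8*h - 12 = (h + 2)*(h^2 - h - 6) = (h + 2)^2*(h - 3)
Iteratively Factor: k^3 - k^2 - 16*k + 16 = (k - 1)*(k^2 - 16) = (k - 1)*(k + 4)*(k - 4)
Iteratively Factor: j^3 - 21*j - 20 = (j + 4)*(j^2 - 4*j - 5) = (j + 1)*(j + 4)*(j - 5)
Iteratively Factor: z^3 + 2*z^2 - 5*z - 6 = (z - 2)*(z^2 + 4*z + 3) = (z - 2)*(z + 3)*(z + 1)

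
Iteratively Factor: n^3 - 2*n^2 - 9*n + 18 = (n + 3)*(n^2 - 5*n + 6) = (n - 3)*(n + 3)*(n - 2)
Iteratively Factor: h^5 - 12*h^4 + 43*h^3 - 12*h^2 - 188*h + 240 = (h - 4)*(h^4 - 8*h^3 + 11*h^2 + 32*h - 60) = (h - 5)*(h - 4)*(h^3 - 3*h^2 - 4*h + 12) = (h - 5)*(h - 4)*(h - 2)*(h^2 - h - 6) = (h - 5)*(h - 4)*(h - 3)*(h - 2)*(h + 2)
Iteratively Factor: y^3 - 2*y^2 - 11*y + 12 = (y - 4)*(y^2 + 2*y - 3) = (y - 4)*(y - 1)*(y + 3)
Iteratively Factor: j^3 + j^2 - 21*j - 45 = (j - 5)*(j^2 + 6*j + 9) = (j - 5)*(j + 3)*(j + 3)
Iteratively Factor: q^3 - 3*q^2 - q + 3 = (q - 3)*(q^2 - 1) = (q - 3)*(q + 1)*(q - 1)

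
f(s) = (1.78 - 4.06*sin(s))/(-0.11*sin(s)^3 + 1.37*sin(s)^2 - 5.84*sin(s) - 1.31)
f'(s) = (1.78 - 4.06*sin(s))*(0.33*sin(s)^2*cos(s) - 2.74*sin(s)*cos(s) + 5.84*cos(s))/(-0.11*sin(s)^3 + 1.37*sin(s)^2 - 5.84*sin(s) - 1.31)^2 - 4.06*cos(s)/(-0.11*sin(s)^3 + 1.37*sin(s)^2 - 5.84*sin(s) - 1.31)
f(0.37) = -0.10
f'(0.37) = 1.30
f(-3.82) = 0.17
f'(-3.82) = -0.58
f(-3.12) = -1.58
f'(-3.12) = -11.30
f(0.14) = -0.58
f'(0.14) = 3.41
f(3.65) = 2.01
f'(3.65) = -4.91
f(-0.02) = -1.56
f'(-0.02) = 11.12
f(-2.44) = 1.44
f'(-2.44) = -1.77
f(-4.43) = 0.37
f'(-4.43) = -0.13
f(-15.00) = 1.43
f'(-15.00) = -1.72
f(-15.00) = 1.43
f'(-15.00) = -1.72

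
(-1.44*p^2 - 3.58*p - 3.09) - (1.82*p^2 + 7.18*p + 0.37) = -3.26*p^2 - 10.76*p - 3.46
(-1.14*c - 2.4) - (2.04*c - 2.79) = 0.39 - 3.18*c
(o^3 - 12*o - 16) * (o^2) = o^5 - 12*o^3 - 16*o^2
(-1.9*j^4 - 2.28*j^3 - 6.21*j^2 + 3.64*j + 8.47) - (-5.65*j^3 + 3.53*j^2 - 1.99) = -1.9*j^4 + 3.37*j^3 - 9.74*j^2 + 3.64*j + 10.46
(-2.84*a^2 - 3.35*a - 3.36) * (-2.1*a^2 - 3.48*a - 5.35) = 5.964*a^4 + 16.9182*a^3 + 33.908*a^2 + 29.6153*a + 17.976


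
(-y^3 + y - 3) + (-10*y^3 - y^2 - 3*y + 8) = -11*y^3 - y^2 - 2*y + 5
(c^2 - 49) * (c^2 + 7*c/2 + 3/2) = c^4 + 7*c^3/2 - 95*c^2/2 - 343*c/2 - 147/2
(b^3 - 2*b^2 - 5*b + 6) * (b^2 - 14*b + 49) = b^5 - 16*b^4 + 72*b^3 - 22*b^2 - 329*b + 294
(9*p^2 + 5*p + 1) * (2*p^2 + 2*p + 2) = 18*p^4 + 28*p^3 + 30*p^2 + 12*p + 2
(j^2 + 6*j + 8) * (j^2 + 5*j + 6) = j^4 + 11*j^3 + 44*j^2 + 76*j + 48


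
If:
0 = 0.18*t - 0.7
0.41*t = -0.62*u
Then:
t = 3.89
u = -2.57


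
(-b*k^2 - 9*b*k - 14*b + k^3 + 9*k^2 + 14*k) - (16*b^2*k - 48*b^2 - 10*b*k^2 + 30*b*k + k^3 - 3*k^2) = -16*b^2*k + 48*b^2 + 9*b*k^2 - 39*b*k - 14*b + 12*k^2 + 14*k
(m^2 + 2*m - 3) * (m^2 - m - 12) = m^4 + m^3 - 17*m^2 - 21*m + 36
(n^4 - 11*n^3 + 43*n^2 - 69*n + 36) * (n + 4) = n^5 - 7*n^4 - n^3 + 103*n^2 - 240*n + 144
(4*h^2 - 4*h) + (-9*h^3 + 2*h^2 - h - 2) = -9*h^3 + 6*h^2 - 5*h - 2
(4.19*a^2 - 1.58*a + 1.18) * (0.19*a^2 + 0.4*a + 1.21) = 0.7961*a^4 + 1.3758*a^3 + 4.6621*a^2 - 1.4398*a + 1.4278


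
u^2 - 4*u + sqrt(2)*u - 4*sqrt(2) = (u - 4)*(u + sqrt(2))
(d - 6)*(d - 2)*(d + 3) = d^3 - 5*d^2 - 12*d + 36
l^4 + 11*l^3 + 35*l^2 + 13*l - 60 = (l - 1)*(l + 3)*(l + 4)*(l + 5)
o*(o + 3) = o^2 + 3*o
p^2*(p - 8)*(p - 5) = p^4 - 13*p^3 + 40*p^2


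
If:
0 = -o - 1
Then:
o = -1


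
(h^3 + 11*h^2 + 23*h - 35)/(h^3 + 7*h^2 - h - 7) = (h + 5)/(h + 1)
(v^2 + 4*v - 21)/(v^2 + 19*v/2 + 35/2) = 2*(v - 3)/(2*v + 5)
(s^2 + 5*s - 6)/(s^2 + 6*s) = (s - 1)/s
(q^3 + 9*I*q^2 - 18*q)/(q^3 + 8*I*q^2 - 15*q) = (q + 6*I)/(q + 5*I)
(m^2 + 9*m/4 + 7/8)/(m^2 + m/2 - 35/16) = 2*(2*m + 1)/(4*m - 5)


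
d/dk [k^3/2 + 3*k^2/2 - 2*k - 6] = 3*k^2/2 + 3*k - 2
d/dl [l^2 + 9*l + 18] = 2*l + 9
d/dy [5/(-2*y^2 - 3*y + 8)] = 5*(4*y + 3)/(2*y^2 + 3*y - 8)^2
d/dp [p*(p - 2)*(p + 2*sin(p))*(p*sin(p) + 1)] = p*(p - 2)*(p + 2*sin(p))*(p*cos(p) + sin(p)) + p*(p - 2)*(p*sin(p) + 1)*(2*cos(p) + 1) + p*(p + 2*sin(p))*(p*sin(p) + 1) + (p - 2)*(p + 2*sin(p))*(p*sin(p) + 1)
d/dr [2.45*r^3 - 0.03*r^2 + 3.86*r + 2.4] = 7.35*r^2 - 0.06*r + 3.86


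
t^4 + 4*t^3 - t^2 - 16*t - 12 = (t - 2)*(t + 1)*(t + 2)*(t + 3)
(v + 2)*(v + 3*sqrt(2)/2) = v^2 + 2*v + 3*sqrt(2)*v/2 + 3*sqrt(2)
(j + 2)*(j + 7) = j^2 + 9*j + 14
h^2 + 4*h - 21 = (h - 3)*(h + 7)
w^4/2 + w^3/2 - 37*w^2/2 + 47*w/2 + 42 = (w/2 + 1/2)*(w - 4)*(w - 3)*(w + 7)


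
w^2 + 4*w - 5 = (w - 1)*(w + 5)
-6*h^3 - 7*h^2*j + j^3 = (-3*h + j)*(h + j)*(2*h + j)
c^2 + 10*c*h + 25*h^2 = (c + 5*h)^2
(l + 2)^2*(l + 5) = l^3 + 9*l^2 + 24*l + 20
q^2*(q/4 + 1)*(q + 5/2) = q^4/4 + 13*q^3/8 + 5*q^2/2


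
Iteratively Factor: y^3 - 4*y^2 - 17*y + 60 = (y + 4)*(y^2 - 8*y + 15) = (y - 5)*(y + 4)*(y - 3)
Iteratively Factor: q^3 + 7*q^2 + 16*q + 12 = (q + 2)*(q^2 + 5*q + 6) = (q + 2)*(q + 3)*(q + 2)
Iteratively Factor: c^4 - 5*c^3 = (c - 5)*(c^3) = c*(c - 5)*(c^2) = c^2*(c - 5)*(c)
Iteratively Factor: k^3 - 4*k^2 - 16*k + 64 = (k - 4)*(k^2 - 16) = (k - 4)*(k + 4)*(k - 4)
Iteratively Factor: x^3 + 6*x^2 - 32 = (x + 4)*(x^2 + 2*x - 8) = (x - 2)*(x + 4)*(x + 4)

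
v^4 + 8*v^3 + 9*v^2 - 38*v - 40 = (v - 2)*(v + 1)*(v + 4)*(v + 5)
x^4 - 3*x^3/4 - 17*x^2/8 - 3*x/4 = x*(x - 2)*(x + 1/2)*(x + 3/4)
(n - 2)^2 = n^2 - 4*n + 4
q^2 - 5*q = q*(q - 5)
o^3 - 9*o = o*(o - 3)*(o + 3)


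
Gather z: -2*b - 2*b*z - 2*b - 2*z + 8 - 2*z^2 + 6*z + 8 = -4*b - 2*z^2 + z*(4 - 2*b) + 16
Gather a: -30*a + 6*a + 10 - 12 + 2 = -24*a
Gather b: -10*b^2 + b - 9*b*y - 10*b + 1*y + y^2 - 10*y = -10*b^2 + b*(-9*y - 9) + y^2 - 9*y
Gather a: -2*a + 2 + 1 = 3 - 2*a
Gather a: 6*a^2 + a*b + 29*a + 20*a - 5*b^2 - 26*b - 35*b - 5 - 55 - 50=6*a^2 + a*(b + 49) - 5*b^2 - 61*b - 110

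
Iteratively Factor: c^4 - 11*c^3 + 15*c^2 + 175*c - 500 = (c - 5)*(c^3 - 6*c^2 - 15*c + 100) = (c - 5)^2*(c^2 - c - 20) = (c - 5)^3*(c + 4)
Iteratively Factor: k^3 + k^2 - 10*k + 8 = (k - 1)*(k^2 + 2*k - 8) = (k - 2)*(k - 1)*(k + 4)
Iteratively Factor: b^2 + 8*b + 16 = (b + 4)*(b + 4)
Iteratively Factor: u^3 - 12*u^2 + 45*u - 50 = (u - 5)*(u^2 - 7*u + 10) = (u - 5)^2*(u - 2)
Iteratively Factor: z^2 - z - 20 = (z - 5)*(z + 4)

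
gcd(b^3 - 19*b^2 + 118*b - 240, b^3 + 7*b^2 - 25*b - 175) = b - 5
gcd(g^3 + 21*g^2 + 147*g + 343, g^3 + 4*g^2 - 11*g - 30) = 1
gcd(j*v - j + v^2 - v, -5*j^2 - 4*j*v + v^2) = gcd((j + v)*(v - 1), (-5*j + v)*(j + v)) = j + v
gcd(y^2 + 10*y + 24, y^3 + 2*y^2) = 1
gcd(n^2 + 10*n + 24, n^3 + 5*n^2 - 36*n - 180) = n + 6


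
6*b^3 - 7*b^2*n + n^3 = (-2*b + n)*(-b + n)*(3*b + n)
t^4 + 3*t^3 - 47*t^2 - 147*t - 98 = (t - 7)*(t + 1)*(t + 2)*(t + 7)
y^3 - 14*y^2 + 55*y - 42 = (y - 7)*(y - 6)*(y - 1)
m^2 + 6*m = m*(m + 6)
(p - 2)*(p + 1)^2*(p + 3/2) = p^4 + 3*p^3/2 - 3*p^2 - 13*p/2 - 3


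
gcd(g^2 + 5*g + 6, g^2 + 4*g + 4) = g + 2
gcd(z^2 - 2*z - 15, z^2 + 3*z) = z + 3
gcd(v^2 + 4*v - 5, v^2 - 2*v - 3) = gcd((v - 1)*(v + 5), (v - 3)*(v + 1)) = 1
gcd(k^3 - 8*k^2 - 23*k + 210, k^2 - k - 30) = k^2 - k - 30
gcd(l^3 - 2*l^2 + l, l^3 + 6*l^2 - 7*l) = l^2 - l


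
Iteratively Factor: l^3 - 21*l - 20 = (l + 1)*(l^2 - l - 20) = (l - 5)*(l + 1)*(l + 4)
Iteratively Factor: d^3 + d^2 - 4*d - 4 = (d + 1)*(d^2 - 4) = (d + 1)*(d + 2)*(d - 2)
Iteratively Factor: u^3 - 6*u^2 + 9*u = (u - 3)*(u^2 - 3*u) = u*(u - 3)*(u - 3)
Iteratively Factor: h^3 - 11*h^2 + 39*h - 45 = (h - 5)*(h^2 - 6*h + 9) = (h - 5)*(h - 3)*(h - 3)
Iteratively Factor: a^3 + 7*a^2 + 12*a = (a + 3)*(a^2 + 4*a) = (a + 3)*(a + 4)*(a)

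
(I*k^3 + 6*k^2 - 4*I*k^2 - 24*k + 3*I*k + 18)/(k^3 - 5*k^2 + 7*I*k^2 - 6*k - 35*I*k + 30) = (I*k^3 + k^2*(6 - 4*I) + 3*k*(-8 + I) + 18)/(k^3 + k^2*(-5 + 7*I) + k*(-6 - 35*I) + 30)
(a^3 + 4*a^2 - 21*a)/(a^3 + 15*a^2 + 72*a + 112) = a*(a - 3)/(a^2 + 8*a + 16)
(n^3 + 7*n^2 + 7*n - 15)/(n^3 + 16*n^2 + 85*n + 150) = (n^2 + 2*n - 3)/(n^2 + 11*n + 30)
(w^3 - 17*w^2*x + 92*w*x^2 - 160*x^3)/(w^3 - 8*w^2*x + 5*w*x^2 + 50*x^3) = (-w^2 + 12*w*x - 32*x^2)/(-w^2 + 3*w*x + 10*x^2)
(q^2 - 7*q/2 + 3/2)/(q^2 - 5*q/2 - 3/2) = (2*q - 1)/(2*q + 1)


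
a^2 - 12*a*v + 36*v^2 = (a - 6*v)^2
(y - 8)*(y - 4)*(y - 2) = y^3 - 14*y^2 + 56*y - 64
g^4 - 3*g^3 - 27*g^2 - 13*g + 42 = (g - 7)*(g - 1)*(g + 2)*(g + 3)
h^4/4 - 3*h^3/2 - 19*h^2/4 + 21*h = h*(h/4 + 1)*(h - 7)*(h - 3)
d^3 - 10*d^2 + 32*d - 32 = (d - 4)^2*(d - 2)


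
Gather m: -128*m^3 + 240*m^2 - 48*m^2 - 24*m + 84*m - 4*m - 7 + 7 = -128*m^3 + 192*m^2 + 56*m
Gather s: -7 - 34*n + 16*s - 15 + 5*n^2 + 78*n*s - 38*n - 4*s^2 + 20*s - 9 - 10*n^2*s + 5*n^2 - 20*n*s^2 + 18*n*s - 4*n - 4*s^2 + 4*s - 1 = 10*n^2 - 76*n + s^2*(-20*n - 8) + s*(-10*n^2 + 96*n + 40) - 32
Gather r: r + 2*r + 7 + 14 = 3*r + 21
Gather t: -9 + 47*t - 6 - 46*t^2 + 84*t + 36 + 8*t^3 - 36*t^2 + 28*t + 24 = 8*t^3 - 82*t^2 + 159*t + 45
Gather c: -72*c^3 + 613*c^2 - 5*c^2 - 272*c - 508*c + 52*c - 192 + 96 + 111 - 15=-72*c^3 + 608*c^2 - 728*c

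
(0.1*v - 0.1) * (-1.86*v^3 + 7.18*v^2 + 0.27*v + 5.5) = -0.186*v^4 + 0.904*v^3 - 0.691*v^2 + 0.523*v - 0.55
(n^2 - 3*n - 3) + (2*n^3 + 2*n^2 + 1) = 2*n^3 + 3*n^2 - 3*n - 2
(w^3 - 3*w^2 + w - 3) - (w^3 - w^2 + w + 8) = -2*w^2 - 11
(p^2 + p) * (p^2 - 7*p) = p^4 - 6*p^3 - 7*p^2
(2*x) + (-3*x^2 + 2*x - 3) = -3*x^2 + 4*x - 3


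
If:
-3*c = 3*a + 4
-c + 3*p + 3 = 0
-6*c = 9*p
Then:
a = -7/3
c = 1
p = -2/3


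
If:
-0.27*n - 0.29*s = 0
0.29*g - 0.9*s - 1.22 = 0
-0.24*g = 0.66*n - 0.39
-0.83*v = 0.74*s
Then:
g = -49.30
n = 18.52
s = -17.24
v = 15.37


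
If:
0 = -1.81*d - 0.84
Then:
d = -0.46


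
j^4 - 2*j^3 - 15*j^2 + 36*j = j*(j - 3)^2*(j + 4)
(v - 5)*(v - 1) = v^2 - 6*v + 5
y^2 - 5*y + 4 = (y - 4)*(y - 1)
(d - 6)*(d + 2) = d^2 - 4*d - 12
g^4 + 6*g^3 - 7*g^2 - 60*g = g*(g - 3)*(g + 4)*(g + 5)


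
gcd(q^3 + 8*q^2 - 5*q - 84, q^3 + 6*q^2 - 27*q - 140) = q^2 + 11*q + 28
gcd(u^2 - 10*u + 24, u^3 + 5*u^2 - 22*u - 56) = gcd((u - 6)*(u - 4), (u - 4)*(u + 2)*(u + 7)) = u - 4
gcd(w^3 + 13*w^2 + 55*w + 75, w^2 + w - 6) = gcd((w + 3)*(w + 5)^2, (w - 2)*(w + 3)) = w + 3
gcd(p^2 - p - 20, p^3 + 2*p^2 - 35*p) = p - 5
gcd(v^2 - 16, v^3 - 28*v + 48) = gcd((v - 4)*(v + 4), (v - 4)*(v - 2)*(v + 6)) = v - 4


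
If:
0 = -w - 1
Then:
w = -1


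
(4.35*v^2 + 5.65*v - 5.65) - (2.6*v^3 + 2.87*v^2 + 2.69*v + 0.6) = -2.6*v^3 + 1.48*v^2 + 2.96*v - 6.25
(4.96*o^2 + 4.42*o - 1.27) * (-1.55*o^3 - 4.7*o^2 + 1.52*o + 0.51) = -7.688*o^5 - 30.163*o^4 - 11.2663*o^3 + 15.217*o^2 + 0.3238*o - 0.6477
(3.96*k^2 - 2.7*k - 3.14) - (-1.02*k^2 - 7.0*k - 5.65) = 4.98*k^2 + 4.3*k + 2.51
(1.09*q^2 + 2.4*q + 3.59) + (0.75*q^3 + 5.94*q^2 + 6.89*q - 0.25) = 0.75*q^3 + 7.03*q^2 + 9.29*q + 3.34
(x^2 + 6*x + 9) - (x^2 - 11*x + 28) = 17*x - 19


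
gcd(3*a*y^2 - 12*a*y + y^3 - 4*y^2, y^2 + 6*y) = y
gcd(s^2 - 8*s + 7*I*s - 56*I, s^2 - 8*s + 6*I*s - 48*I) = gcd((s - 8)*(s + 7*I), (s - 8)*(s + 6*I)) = s - 8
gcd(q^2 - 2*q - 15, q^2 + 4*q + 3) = q + 3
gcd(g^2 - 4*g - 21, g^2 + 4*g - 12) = 1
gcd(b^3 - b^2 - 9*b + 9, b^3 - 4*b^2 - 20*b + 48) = 1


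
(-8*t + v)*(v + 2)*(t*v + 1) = -8*t^2*v^2 - 16*t^2*v + t*v^3 + 2*t*v^2 - 8*t*v - 16*t + v^2 + 2*v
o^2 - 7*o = o*(o - 7)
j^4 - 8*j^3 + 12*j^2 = j^2*(j - 6)*(j - 2)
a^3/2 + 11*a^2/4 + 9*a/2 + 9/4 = (a/2 + 1/2)*(a + 3/2)*(a + 3)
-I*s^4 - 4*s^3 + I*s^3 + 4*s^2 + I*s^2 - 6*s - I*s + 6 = (s - 3*I)*(s - 2*I)*(s + I)*(-I*s + I)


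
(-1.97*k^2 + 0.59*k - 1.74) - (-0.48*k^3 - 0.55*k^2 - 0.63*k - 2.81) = 0.48*k^3 - 1.42*k^2 + 1.22*k + 1.07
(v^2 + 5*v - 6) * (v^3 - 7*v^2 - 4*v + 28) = v^5 - 2*v^4 - 45*v^3 + 50*v^2 + 164*v - 168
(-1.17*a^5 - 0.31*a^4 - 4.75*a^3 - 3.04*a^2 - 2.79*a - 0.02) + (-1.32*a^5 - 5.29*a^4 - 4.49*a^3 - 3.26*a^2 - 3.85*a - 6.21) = -2.49*a^5 - 5.6*a^4 - 9.24*a^3 - 6.3*a^2 - 6.64*a - 6.23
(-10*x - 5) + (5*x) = -5*x - 5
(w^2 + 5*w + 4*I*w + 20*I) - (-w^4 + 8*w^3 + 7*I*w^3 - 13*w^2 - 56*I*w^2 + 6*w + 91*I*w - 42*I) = w^4 - 8*w^3 - 7*I*w^3 + 14*w^2 + 56*I*w^2 - w - 87*I*w + 62*I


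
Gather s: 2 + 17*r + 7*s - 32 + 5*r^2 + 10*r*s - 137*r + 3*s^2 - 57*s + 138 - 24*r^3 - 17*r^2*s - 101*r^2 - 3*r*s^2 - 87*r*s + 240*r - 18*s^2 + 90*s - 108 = -24*r^3 - 96*r^2 + 120*r + s^2*(-3*r - 15) + s*(-17*r^2 - 77*r + 40)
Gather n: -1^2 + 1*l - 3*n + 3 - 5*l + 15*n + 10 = -4*l + 12*n + 12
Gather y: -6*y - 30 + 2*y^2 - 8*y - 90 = 2*y^2 - 14*y - 120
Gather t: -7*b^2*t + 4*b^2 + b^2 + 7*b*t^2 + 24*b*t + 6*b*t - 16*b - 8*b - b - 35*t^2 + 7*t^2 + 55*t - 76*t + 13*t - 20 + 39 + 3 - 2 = 5*b^2 - 25*b + t^2*(7*b - 28) + t*(-7*b^2 + 30*b - 8) + 20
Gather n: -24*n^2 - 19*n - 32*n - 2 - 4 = -24*n^2 - 51*n - 6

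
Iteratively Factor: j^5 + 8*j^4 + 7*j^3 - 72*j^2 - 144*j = (j + 4)*(j^4 + 4*j^3 - 9*j^2 - 36*j) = (j + 3)*(j + 4)*(j^3 + j^2 - 12*j) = (j + 3)*(j + 4)^2*(j^2 - 3*j) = j*(j + 3)*(j + 4)^2*(j - 3)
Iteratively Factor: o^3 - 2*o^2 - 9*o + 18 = (o - 2)*(o^2 - 9) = (o - 2)*(o + 3)*(o - 3)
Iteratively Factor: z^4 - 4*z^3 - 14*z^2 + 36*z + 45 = (z - 3)*(z^3 - z^2 - 17*z - 15) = (z - 3)*(z + 3)*(z^2 - 4*z - 5) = (z - 5)*(z - 3)*(z + 3)*(z + 1)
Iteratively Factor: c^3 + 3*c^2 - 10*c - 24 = (c + 2)*(c^2 + c - 12) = (c - 3)*(c + 2)*(c + 4)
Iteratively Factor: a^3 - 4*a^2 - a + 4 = (a + 1)*(a^2 - 5*a + 4) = (a - 4)*(a + 1)*(a - 1)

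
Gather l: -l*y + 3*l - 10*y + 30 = l*(3 - y) - 10*y + 30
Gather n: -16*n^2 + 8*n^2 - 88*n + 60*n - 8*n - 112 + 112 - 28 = -8*n^2 - 36*n - 28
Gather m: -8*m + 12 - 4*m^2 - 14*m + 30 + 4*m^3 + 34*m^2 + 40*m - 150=4*m^3 + 30*m^2 + 18*m - 108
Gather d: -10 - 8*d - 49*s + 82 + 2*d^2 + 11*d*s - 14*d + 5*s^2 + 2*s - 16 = 2*d^2 + d*(11*s - 22) + 5*s^2 - 47*s + 56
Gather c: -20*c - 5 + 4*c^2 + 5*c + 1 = 4*c^2 - 15*c - 4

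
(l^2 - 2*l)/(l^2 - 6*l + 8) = l/(l - 4)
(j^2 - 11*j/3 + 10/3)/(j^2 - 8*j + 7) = (3*j^2 - 11*j + 10)/(3*(j^2 - 8*j + 7))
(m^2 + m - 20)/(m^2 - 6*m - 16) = (-m^2 - m + 20)/(-m^2 + 6*m + 16)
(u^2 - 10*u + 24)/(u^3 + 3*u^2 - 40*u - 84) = (u - 4)/(u^2 + 9*u + 14)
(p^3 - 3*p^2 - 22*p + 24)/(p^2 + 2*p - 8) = (p^2 - 7*p + 6)/(p - 2)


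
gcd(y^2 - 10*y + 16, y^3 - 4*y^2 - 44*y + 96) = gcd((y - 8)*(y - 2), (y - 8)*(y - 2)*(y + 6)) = y^2 - 10*y + 16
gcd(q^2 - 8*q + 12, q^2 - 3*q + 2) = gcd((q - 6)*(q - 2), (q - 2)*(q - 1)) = q - 2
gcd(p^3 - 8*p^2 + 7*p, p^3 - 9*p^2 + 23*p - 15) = p - 1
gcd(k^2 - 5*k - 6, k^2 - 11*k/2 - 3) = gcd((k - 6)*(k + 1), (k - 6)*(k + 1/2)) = k - 6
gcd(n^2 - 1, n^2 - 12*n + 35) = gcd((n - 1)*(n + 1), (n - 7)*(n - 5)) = 1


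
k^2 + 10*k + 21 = (k + 3)*(k + 7)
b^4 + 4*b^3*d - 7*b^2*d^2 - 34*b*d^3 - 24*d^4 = (b - 3*d)*(b + d)*(b + 2*d)*(b + 4*d)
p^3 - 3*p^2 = p^2*(p - 3)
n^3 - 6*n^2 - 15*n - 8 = (n - 8)*(n + 1)^2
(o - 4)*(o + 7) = o^2 + 3*o - 28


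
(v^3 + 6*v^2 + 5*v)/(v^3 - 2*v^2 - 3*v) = (v + 5)/(v - 3)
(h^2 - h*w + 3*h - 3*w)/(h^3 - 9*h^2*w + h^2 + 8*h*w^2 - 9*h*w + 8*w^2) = (-h - 3)/(-h^2 + 8*h*w - h + 8*w)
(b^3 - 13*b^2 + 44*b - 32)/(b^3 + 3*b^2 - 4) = (b^2 - 12*b + 32)/(b^2 + 4*b + 4)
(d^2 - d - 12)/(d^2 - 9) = (d - 4)/(d - 3)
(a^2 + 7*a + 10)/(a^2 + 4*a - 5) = (a + 2)/(a - 1)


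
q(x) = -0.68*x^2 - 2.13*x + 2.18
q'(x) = -1.36*x - 2.13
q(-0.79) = 3.44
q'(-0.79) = -1.06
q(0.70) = 0.36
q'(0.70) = -3.08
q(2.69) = -8.47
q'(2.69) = -5.79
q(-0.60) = 3.21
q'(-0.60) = -1.31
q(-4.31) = -1.27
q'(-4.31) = 3.73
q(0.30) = 1.48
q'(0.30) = -2.54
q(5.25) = -27.74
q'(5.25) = -9.27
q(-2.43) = 3.34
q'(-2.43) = 1.17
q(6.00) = -35.08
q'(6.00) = -10.29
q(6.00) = -35.08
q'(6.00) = -10.29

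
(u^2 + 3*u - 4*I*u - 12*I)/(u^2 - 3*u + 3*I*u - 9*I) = (u^2 + u*(3 - 4*I) - 12*I)/(u^2 + 3*u*(-1 + I) - 9*I)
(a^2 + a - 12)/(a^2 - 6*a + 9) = (a + 4)/(a - 3)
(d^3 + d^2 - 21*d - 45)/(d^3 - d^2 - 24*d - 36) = (d^2 - 2*d - 15)/(d^2 - 4*d - 12)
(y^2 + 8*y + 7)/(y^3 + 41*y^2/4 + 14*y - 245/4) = 4*(y + 1)/(4*y^2 + 13*y - 35)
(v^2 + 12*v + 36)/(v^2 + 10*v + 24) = (v + 6)/(v + 4)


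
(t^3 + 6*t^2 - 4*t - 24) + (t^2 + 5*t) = t^3 + 7*t^2 + t - 24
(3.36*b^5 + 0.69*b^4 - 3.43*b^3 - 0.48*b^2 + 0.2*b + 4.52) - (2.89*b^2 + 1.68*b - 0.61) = 3.36*b^5 + 0.69*b^4 - 3.43*b^3 - 3.37*b^2 - 1.48*b + 5.13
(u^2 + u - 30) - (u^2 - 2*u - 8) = 3*u - 22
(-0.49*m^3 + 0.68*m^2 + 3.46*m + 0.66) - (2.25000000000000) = -0.49*m^3 + 0.68*m^2 + 3.46*m - 1.59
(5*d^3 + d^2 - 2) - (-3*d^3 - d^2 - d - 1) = 8*d^3 + 2*d^2 + d - 1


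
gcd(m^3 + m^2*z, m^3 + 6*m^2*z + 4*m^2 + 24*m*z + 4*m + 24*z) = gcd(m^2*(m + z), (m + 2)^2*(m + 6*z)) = 1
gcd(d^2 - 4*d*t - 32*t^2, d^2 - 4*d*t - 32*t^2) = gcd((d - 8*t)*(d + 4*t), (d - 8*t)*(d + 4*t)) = -d^2 + 4*d*t + 32*t^2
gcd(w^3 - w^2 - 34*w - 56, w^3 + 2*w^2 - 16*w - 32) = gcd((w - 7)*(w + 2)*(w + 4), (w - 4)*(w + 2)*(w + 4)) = w^2 + 6*w + 8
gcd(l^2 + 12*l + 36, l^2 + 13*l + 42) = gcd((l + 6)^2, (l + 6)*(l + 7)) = l + 6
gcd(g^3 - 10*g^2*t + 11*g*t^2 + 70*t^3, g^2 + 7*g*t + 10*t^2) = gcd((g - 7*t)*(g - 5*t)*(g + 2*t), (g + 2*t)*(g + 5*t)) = g + 2*t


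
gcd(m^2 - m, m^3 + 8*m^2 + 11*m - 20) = m - 1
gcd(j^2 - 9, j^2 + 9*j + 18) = j + 3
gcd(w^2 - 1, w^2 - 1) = w^2 - 1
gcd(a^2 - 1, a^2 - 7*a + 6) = a - 1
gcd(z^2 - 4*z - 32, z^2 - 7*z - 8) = z - 8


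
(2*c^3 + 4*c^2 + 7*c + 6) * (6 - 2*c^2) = -4*c^5 - 8*c^4 - 2*c^3 + 12*c^2 + 42*c + 36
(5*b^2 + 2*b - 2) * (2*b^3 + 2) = 10*b^5 + 4*b^4 - 4*b^3 + 10*b^2 + 4*b - 4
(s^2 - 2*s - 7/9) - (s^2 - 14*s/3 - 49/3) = 8*s/3 + 140/9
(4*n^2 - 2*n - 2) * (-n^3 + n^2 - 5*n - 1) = -4*n^5 + 6*n^4 - 20*n^3 + 4*n^2 + 12*n + 2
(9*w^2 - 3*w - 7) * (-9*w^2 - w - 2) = -81*w^4 + 18*w^3 + 48*w^2 + 13*w + 14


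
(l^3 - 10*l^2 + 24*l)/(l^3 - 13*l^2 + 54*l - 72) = l/(l - 3)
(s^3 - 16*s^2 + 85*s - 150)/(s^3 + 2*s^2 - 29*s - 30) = (s^2 - 11*s + 30)/(s^2 + 7*s + 6)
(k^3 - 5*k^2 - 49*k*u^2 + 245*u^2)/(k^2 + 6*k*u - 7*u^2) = (-k^2 + 7*k*u + 5*k - 35*u)/(-k + u)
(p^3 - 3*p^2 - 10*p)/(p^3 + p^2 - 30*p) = (p + 2)/(p + 6)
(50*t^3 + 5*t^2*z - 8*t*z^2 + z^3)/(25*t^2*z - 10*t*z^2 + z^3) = (2*t + z)/z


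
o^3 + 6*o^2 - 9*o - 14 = (o - 2)*(o + 1)*(o + 7)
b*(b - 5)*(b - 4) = b^3 - 9*b^2 + 20*b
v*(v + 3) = v^2 + 3*v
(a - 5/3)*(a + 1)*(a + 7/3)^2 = a^4 + 4*a^3 + 2*a^2/3 - 308*a/27 - 245/27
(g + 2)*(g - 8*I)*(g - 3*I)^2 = g^4 + 2*g^3 - 14*I*g^3 - 57*g^2 - 28*I*g^2 - 114*g + 72*I*g + 144*I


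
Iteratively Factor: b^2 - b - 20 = (b - 5)*(b + 4)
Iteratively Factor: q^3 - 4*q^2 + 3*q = (q - 3)*(q^2 - q) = (q - 3)*(q - 1)*(q)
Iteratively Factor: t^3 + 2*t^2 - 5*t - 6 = (t + 3)*(t^2 - t - 2) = (t + 1)*(t + 3)*(t - 2)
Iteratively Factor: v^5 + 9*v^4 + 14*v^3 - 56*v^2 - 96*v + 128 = (v - 2)*(v^4 + 11*v^3 + 36*v^2 + 16*v - 64) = (v - 2)*(v + 4)*(v^3 + 7*v^2 + 8*v - 16) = (v - 2)*(v - 1)*(v + 4)*(v^2 + 8*v + 16) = (v - 2)*(v - 1)*(v + 4)^2*(v + 4)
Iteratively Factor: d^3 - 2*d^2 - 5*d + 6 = (d - 1)*(d^2 - d - 6) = (d - 3)*(d - 1)*(d + 2)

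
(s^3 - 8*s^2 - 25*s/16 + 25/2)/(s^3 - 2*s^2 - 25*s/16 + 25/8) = (s - 8)/(s - 2)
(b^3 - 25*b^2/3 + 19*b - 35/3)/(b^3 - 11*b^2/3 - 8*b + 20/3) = (3*b^2 - 10*b + 7)/(3*b^2 + 4*b - 4)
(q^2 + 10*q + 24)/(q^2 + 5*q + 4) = (q + 6)/(q + 1)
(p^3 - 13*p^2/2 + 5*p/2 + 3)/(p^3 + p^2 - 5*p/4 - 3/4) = 2*(p - 6)/(2*p + 3)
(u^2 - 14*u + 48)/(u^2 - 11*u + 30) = (u - 8)/(u - 5)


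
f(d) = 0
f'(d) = 0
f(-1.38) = 0.00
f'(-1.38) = 0.00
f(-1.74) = 0.00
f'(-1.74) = 0.00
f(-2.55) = 0.00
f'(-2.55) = 0.00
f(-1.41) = 0.00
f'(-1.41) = 0.00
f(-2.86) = 0.00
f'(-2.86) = 0.00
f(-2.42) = 0.00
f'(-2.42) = 0.00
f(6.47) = 0.00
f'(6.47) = 0.00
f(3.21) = 0.00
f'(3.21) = 0.00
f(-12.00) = 0.00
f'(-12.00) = 0.00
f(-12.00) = 0.00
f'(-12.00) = 0.00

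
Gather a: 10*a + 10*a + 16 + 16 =20*a + 32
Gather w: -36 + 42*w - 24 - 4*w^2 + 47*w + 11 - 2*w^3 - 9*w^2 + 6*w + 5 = -2*w^3 - 13*w^2 + 95*w - 44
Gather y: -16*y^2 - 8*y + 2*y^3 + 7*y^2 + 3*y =2*y^3 - 9*y^2 - 5*y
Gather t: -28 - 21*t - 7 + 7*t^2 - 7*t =7*t^2 - 28*t - 35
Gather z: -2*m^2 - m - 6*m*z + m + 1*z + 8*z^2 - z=-2*m^2 - 6*m*z + 8*z^2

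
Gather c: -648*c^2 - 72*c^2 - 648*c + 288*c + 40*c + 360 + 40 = -720*c^2 - 320*c + 400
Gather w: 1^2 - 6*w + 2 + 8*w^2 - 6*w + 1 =8*w^2 - 12*w + 4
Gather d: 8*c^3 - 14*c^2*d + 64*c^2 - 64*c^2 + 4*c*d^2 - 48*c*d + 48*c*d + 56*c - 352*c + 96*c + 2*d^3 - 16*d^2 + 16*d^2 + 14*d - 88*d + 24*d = 8*c^3 + 4*c*d^2 - 200*c + 2*d^3 + d*(-14*c^2 - 50)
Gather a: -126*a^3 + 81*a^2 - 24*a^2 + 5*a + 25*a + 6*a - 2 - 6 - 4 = -126*a^3 + 57*a^2 + 36*a - 12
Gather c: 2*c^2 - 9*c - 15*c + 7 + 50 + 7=2*c^2 - 24*c + 64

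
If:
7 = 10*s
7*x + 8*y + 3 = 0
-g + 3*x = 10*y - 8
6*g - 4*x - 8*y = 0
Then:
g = 0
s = 7/10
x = -1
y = 1/2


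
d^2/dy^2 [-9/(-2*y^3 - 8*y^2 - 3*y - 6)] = 18*(-2*(3*y + 4)*(2*y^3 + 8*y^2 + 3*y + 6) + (6*y^2 + 16*y + 3)^2)/(2*y^3 + 8*y^2 + 3*y + 6)^3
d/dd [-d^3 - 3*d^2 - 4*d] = -3*d^2 - 6*d - 4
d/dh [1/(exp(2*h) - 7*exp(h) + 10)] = (7 - 2*exp(h))*exp(h)/(exp(2*h) - 7*exp(h) + 10)^2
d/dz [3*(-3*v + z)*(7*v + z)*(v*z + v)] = 3*v*(-21*v^2 + 8*v*z + 4*v + 3*z^2 + 2*z)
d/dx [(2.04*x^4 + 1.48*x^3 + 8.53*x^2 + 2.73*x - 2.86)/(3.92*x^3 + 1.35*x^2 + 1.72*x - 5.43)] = (7.9968*x^6 + 5.508*x^5 - 20.9132*x^4 - 60.6208*x^3 + 20.5105*x^2 - 84.9138*x - 9.9047)/(15.3664*x^6 + 10.584*x^5 + 15.3073*x^4 - 37.9272*x^3 - 11.7026*x^2 - 18.6792*x + 29.4849)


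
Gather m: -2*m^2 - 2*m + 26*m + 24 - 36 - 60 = -2*m^2 + 24*m - 72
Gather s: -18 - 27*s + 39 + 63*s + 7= 36*s + 28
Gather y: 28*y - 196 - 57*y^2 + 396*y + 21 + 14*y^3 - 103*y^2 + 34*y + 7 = 14*y^3 - 160*y^2 + 458*y - 168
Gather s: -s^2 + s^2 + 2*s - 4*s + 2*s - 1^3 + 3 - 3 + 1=0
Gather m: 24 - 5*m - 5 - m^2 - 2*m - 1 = -m^2 - 7*m + 18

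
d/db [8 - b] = -1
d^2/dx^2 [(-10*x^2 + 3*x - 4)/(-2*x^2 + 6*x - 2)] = 3*(9*x^3 - 6*x^2 - 9*x + 11)/(x^6 - 9*x^5 + 30*x^4 - 45*x^3 + 30*x^2 - 9*x + 1)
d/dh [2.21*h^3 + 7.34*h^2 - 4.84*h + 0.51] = 6.63*h^2 + 14.68*h - 4.84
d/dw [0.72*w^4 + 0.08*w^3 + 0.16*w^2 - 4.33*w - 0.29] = 2.88*w^3 + 0.24*w^2 + 0.32*w - 4.33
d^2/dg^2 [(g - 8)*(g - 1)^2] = 6*g - 20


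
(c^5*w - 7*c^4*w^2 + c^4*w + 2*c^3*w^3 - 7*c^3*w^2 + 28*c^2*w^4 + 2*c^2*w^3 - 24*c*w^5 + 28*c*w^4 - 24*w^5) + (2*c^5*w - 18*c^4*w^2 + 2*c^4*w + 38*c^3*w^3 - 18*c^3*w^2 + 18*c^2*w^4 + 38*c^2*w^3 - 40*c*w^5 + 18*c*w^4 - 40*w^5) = 3*c^5*w - 25*c^4*w^2 + 3*c^4*w + 40*c^3*w^3 - 25*c^3*w^2 + 46*c^2*w^4 + 40*c^2*w^3 - 64*c*w^5 + 46*c*w^4 - 64*w^5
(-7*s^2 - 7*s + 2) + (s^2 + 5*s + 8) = -6*s^2 - 2*s + 10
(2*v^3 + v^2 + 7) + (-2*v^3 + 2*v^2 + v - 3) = 3*v^2 + v + 4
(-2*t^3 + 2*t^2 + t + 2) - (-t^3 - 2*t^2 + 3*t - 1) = -t^3 + 4*t^2 - 2*t + 3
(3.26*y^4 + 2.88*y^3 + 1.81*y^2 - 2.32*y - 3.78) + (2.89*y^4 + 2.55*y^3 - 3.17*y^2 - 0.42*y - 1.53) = 6.15*y^4 + 5.43*y^3 - 1.36*y^2 - 2.74*y - 5.31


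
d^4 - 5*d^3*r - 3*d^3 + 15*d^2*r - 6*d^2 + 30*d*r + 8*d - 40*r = (d - 4)*(d - 1)*(d + 2)*(d - 5*r)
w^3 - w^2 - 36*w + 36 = (w - 6)*(w - 1)*(w + 6)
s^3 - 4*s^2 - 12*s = s*(s - 6)*(s + 2)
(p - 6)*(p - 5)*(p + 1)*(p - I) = p^4 - 10*p^3 - I*p^3 + 19*p^2 + 10*I*p^2 + 30*p - 19*I*p - 30*I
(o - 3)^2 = o^2 - 6*o + 9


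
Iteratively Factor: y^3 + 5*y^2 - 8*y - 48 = (y - 3)*(y^2 + 8*y + 16) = (y - 3)*(y + 4)*(y + 4)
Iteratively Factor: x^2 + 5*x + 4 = (x + 4)*(x + 1)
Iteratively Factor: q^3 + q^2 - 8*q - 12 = (q + 2)*(q^2 - q - 6) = (q + 2)^2*(q - 3)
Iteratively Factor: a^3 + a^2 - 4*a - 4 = (a + 1)*(a^2 - 4) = (a - 2)*(a + 1)*(a + 2)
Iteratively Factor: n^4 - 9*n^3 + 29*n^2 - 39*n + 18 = (n - 2)*(n^3 - 7*n^2 + 15*n - 9) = (n - 2)*(n - 1)*(n^2 - 6*n + 9) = (n - 3)*(n - 2)*(n - 1)*(n - 3)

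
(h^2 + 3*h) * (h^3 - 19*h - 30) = h^5 + 3*h^4 - 19*h^3 - 87*h^2 - 90*h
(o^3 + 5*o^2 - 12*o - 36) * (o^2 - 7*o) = o^5 - 2*o^4 - 47*o^3 + 48*o^2 + 252*o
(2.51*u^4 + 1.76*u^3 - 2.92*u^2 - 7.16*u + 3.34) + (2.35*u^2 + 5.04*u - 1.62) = 2.51*u^4 + 1.76*u^3 - 0.57*u^2 - 2.12*u + 1.72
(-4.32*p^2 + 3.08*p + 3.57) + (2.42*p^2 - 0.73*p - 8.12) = -1.9*p^2 + 2.35*p - 4.55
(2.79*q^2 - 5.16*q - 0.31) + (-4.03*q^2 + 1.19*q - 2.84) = -1.24*q^2 - 3.97*q - 3.15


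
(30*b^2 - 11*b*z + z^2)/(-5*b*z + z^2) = (-6*b + z)/z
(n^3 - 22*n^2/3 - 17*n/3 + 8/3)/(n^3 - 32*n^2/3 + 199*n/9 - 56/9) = 3*(n + 1)/(3*n - 7)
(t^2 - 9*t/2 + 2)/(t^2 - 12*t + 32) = (t - 1/2)/(t - 8)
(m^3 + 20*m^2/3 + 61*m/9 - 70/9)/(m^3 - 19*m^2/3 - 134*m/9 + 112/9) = (m + 5)/(m - 8)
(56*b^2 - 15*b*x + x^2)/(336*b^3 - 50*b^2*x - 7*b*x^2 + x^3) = (-7*b + x)/(-42*b^2 + b*x + x^2)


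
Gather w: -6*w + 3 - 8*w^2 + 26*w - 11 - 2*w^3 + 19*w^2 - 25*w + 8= -2*w^3 + 11*w^2 - 5*w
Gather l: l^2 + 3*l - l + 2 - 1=l^2 + 2*l + 1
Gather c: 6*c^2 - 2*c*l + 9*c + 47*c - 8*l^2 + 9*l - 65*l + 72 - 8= 6*c^2 + c*(56 - 2*l) - 8*l^2 - 56*l + 64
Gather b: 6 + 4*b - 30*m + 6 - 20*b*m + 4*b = b*(8 - 20*m) - 30*m + 12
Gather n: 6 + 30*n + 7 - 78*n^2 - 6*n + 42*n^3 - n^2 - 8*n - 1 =42*n^3 - 79*n^2 + 16*n + 12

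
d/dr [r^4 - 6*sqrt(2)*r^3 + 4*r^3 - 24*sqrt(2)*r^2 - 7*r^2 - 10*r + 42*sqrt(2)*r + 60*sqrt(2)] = 4*r^3 - 18*sqrt(2)*r^2 + 12*r^2 - 48*sqrt(2)*r - 14*r - 10 + 42*sqrt(2)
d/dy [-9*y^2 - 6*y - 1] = -18*y - 6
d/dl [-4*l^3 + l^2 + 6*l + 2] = -12*l^2 + 2*l + 6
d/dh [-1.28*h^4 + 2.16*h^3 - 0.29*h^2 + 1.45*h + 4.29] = -5.12*h^3 + 6.48*h^2 - 0.58*h + 1.45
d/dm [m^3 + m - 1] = 3*m^2 + 1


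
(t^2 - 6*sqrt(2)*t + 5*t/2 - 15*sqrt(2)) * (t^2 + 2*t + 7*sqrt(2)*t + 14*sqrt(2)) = t^4 + sqrt(2)*t^3 + 9*t^3/2 - 79*t^2 + 9*sqrt(2)*t^2/2 - 378*t + 5*sqrt(2)*t - 420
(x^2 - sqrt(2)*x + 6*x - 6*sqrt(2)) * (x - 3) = x^3 - sqrt(2)*x^2 + 3*x^2 - 18*x - 3*sqrt(2)*x + 18*sqrt(2)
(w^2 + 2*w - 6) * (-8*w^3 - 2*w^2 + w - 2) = -8*w^5 - 18*w^4 + 45*w^3 + 12*w^2 - 10*w + 12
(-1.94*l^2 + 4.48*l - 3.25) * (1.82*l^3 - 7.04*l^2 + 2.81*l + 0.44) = -3.5308*l^5 + 21.8112*l^4 - 42.9056*l^3 + 34.6152*l^2 - 7.1613*l - 1.43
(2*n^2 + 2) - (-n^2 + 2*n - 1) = 3*n^2 - 2*n + 3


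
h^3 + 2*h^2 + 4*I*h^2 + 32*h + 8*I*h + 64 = (h + 2)*(h - 4*I)*(h + 8*I)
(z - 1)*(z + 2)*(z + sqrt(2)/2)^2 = z^4 + z^3 + sqrt(2)*z^3 - 3*z^2/2 + sqrt(2)*z^2 - 2*sqrt(2)*z + z/2 - 1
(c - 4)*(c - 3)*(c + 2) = c^3 - 5*c^2 - 2*c + 24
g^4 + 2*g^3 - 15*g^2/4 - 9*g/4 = g*(g - 3/2)*(g + 1/2)*(g + 3)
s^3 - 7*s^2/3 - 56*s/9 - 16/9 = (s - 4)*(s + 1/3)*(s + 4/3)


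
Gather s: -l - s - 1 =-l - s - 1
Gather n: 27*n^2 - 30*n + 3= 27*n^2 - 30*n + 3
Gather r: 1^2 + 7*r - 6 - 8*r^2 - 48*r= -8*r^2 - 41*r - 5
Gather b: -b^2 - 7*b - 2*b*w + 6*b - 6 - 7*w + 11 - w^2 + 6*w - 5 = -b^2 + b*(-2*w - 1) - w^2 - w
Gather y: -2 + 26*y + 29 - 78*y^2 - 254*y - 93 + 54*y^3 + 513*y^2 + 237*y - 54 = 54*y^3 + 435*y^2 + 9*y - 120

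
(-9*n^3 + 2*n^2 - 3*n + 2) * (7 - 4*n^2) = 36*n^5 - 8*n^4 - 51*n^3 + 6*n^2 - 21*n + 14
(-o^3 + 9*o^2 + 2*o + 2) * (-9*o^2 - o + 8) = 9*o^5 - 80*o^4 - 35*o^3 + 52*o^2 + 14*o + 16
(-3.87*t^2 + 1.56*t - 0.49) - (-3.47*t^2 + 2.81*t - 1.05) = -0.4*t^2 - 1.25*t + 0.56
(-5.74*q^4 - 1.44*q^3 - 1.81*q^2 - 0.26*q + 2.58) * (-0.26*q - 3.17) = 1.4924*q^5 + 18.5702*q^4 + 5.0354*q^3 + 5.8053*q^2 + 0.1534*q - 8.1786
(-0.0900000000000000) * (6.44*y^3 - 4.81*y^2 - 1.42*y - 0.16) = -0.5796*y^3 + 0.4329*y^2 + 0.1278*y + 0.0144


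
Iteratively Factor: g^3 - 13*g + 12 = (g - 1)*(g^2 + g - 12) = (g - 1)*(g + 4)*(g - 3)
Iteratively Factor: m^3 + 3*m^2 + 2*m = (m + 2)*(m^2 + m) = (m + 1)*(m + 2)*(m)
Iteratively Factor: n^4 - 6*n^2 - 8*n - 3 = (n + 1)*(n^3 - n^2 - 5*n - 3) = (n - 3)*(n + 1)*(n^2 + 2*n + 1) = (n - 3)*(n + 1)^2*(n + 1)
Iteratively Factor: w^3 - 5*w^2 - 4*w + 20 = (w - 5)*(w^2 - 4) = (w - 5)*(w - 2)*(w + 2)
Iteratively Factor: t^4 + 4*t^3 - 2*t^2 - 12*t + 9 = (t - 1)*(t^3 + 5*t^2 + 3*t - 9) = (t - 1)^2*(t^2 + 6*t + 9) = (t - 1)^2*(t + 3)*(t + 3)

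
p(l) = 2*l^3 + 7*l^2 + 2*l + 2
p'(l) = 6*l^2 + 14*l + 2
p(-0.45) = 2.34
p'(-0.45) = -3.08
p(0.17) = 2.55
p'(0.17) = 4.55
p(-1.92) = 9.81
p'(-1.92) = -2.76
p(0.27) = 3.09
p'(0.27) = 6.22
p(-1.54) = 8.22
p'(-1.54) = -5.33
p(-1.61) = 8.58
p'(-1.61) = -4.99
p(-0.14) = 1.85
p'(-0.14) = 0.16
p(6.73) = 942.15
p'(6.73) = 367.98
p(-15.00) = -5203.00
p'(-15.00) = 1142.00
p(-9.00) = -907.00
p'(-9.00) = 362.00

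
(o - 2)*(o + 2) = o^2 - 4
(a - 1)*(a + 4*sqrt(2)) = a^2 - a + 4*sqrt(2)*a - 4*sqrt(2)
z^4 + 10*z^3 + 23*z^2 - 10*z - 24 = (z - 1)*(z + 1)*(z + 4)*(z + 6)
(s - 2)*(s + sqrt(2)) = s^2 - 2*s + sqrt(2)*s - 2*sqrt(2)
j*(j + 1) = j^2 + j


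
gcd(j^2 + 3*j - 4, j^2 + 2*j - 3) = j - 1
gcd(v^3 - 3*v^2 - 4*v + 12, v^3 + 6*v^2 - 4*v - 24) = v^2 - 4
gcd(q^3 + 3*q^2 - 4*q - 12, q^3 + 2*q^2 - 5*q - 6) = q^2 + q - 6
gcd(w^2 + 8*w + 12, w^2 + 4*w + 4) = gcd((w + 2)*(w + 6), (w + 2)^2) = w + 2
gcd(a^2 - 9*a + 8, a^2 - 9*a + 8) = a^2 - 9*a + 8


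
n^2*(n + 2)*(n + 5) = n^4 + 7*n^3 + 10*n^2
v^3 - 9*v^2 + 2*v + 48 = (v - 8)*(v - 3)*(v + 2)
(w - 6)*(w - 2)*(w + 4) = w^3 - 4*w^2 - 20*w + 48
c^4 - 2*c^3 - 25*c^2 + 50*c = c*(c - 5)*(c - 2)*(c + 5)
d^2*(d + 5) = d^3 + 5*d^2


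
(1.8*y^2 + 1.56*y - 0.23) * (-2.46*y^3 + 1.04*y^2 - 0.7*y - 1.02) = -4.428*y^5 - 1.9656*y^4 + 0.9282*y^3 - 3.1672*y^2 - 1.4302*y + 0.2346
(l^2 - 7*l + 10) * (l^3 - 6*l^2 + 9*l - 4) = l^5 - 13*l^4 + 61*l^3 - 127*l^2 + 118*l - 40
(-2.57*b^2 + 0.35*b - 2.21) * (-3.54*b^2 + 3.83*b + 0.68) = 9.0978*b^4 - 11.0821*b^3 + 7.4163*b^2 - 8.2263*b - 1.5028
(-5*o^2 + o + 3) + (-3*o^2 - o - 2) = 1 - 8*o^2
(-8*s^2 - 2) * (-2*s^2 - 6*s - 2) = 16*s^4 + 48*s^3 + 20*s^2 + 12*s + 4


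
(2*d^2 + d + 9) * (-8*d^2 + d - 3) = -16*d^4 - 6*d^3 - 77*d^2 + 6*d - 27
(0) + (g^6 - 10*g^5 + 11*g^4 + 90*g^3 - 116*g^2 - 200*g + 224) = g^6 - 10*g^5 + 11*g^4 + 90*g^3 - 116*g^2 - 200*g + 224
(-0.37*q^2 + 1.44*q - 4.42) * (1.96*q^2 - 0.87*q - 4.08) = -0.7252*q^4 + 3.1443*q^3 - 8.4064*q^2 - 2.0298*q + 18.0336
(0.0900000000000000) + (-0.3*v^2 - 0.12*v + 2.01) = -0.3*v^2 - 0.12*v + 2.1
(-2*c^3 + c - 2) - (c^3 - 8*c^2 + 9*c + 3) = -3*c^3 + 8*c^2 - 8*c - 5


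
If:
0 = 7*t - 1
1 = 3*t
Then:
No Solution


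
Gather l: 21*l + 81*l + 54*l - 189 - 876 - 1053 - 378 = 156*l - 2496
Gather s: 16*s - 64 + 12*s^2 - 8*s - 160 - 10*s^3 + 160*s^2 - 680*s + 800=-10*s^3 + 172*s^2 - 672*s + 576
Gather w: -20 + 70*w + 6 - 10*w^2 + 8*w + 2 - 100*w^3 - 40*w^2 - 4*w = -100*w^3 - 50*w^2 + 74*w - 12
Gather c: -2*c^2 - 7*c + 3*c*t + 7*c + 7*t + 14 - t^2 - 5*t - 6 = -2*c^2 + 3*c*t - t^2 + 2*t + 8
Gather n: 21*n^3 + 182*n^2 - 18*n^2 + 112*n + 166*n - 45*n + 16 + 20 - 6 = 21*n^3 + 164*n^2 + 233*n + 30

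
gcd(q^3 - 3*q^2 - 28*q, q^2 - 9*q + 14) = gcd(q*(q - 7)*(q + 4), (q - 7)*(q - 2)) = q - 7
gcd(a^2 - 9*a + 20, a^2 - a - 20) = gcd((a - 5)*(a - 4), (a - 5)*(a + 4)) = a - 5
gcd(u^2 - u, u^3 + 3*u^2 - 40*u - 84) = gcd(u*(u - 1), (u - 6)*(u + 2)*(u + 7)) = 1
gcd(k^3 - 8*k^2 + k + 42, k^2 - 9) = k - 3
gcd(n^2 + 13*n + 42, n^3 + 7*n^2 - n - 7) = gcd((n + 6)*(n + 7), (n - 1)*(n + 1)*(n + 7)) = n + 7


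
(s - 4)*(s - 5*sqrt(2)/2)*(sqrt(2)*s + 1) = sqrt(2)*s^3 - 4*sqrt(2)*s^2 - 4*s^2 - 5*sqrt(2)*s/2 + 16*s + 10*sqrt(2)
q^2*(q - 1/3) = q^3 - q^2/3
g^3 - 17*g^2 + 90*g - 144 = (g - 8)*(g - 6)*(g - 3)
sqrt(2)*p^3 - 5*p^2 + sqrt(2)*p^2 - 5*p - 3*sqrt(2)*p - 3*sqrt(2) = (p + 1)*(p - 3*sqrt(2))*(sqrt(2)*p + 1)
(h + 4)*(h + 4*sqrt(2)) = h^2 + 4*h + 4*sqrt(2)*h + 16*sqrt(2)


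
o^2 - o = o*(o - 1)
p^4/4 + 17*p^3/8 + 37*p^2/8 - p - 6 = (p/4 + 1)*(p - 1)*(p + 3/2)*(p + 4)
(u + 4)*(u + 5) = u^2 + 9*u + 20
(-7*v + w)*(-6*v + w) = 42*v^2 - 13*v*w + w^2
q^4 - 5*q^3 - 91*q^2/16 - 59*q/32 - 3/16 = (q - 6)*(q + 1/4)^2*(q + 1/2)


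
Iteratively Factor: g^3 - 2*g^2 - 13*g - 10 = (g - 5)*(g^2 + 3*g + 2) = (g - 5)*(g + 2)*(g + 1)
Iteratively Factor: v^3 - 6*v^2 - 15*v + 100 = (v + 4)*(v^2 - 10*v + 25) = (v - 5)*(v + 4)*(v - 5)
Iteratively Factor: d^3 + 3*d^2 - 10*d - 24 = (d + 4)*(d^2 - d - 6) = (d - 3)*(d + 4)*(d + 2)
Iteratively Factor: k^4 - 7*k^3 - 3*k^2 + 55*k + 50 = (k + 1)*(k^3 - 8*k^2 + 5*k + 50) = (k - 5)*(k + 1)*(k^2 - 3*k - 10) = (k - 5)*(k + 1)*(k + 2)*(k - 5)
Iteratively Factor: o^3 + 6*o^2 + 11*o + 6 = (o + 3)*(o^2 + 3*o + 2) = (o + 2)*(o + 3)*(o + 1)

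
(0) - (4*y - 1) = 1 - 4*y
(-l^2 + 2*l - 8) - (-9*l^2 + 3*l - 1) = 8*l^2 - l - 7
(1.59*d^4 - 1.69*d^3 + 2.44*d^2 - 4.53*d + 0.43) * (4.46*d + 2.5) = 7.0914*d^5 - 3.5624*d^4 + 6.6574*d^3 - 14.1038*d^2 - 9.4072*d + 1.075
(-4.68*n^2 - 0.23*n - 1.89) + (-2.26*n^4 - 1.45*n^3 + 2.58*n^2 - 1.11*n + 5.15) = -2.26*n^4 - 1.45*n^3 - 2.1*n^2 - 1.34*n + 3.26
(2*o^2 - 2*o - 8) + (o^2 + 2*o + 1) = 3*o^2 - 7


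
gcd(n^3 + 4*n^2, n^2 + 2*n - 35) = 1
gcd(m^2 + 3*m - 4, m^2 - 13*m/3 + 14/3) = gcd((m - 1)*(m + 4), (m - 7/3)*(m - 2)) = 1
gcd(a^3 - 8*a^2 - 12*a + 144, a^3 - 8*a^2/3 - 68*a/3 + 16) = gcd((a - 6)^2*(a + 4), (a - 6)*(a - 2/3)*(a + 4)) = a^2 - 2*a - 24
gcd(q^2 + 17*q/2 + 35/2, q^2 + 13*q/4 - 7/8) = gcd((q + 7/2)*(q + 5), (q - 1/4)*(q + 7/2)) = q + 7/2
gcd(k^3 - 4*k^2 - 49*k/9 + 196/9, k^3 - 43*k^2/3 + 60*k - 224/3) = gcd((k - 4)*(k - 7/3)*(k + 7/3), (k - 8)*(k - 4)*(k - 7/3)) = k^2 - 19*k/3 + 28/3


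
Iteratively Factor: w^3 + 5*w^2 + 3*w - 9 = (w + 3)*(w^2 + 2*w - 3) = (w + 3)^2*(w - 1)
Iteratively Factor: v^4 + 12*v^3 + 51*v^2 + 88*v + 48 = (v + 3)*(v^3 + 9*v^2 + 24*v + 16) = (v + 3)*(v + 4)*(v^2 + 5*v + 4) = (v + 3)*(v + 4)^2*(v + 1)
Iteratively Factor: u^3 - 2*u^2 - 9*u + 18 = (u - 2)*(u^2 - 9) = (u - 3)*(u - 2)*(u + 3)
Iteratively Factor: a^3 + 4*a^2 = (a + 4)*(a^2) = a*(a + 4)*(a)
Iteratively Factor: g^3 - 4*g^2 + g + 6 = (g - 2)*(g^2 - 2*g - 3) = (g - 2)*(g + 1)*(g - 3)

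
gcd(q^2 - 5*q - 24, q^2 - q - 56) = q - 8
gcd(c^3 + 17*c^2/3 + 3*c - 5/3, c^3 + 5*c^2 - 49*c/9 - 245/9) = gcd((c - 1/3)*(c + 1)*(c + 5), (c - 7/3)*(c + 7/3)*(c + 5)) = c + 5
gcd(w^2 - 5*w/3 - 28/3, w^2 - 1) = 1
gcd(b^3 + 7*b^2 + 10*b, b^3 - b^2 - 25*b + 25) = b + 5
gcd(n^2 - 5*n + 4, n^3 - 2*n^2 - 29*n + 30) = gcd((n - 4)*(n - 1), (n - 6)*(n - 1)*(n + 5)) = n - 1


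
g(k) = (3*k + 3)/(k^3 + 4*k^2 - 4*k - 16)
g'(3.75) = -0.12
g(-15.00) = 0.02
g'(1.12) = -0.49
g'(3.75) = -0.12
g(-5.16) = 0.48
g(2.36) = 1.01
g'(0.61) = -0.21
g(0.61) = -0.29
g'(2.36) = -2.89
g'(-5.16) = 0.51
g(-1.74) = 1.01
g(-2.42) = -1.45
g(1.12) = -0.45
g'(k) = (3*k + 3)*(-3*k^2 - 8*k + 4)/(k^3 + 4*k^2 - 4*k - 16)^2 + 3/(k^3 + 4*k^2 - 4*k - 16)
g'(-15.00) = 0.00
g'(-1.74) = -5.43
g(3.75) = 0.18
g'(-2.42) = -1.84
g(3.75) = 0.18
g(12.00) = 0.02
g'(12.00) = 0.00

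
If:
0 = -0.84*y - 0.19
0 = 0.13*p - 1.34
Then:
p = 10.31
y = -0.23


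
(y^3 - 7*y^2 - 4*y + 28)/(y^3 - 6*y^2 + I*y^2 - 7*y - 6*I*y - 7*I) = (y^2 - 4)/(y^2 + y*(1 + I) + I)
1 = 1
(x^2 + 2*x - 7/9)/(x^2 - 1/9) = (3*x + 7)/(3*x + 1)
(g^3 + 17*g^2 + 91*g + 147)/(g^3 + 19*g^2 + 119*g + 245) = (g + 3)/(g + 5)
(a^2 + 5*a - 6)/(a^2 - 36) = (a - 1)/(a - 6)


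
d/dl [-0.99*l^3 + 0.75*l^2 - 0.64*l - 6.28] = -2.97*l^2 + 1.5*l - 0.64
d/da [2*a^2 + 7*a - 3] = 4*a + 7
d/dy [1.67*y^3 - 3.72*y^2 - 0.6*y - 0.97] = 5.01*y^2 - 7.44*y - 0.6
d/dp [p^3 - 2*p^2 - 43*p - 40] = 3*p^2 - 4*p - 43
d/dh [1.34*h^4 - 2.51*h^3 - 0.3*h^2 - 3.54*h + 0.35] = 5.36*h^3 - 7.53*h^2 - 0.6*h - 3.54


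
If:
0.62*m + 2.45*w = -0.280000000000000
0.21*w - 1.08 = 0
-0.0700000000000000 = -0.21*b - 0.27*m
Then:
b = 27.04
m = -20.77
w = 5.14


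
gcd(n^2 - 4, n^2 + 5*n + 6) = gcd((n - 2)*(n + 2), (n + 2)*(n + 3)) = n + 2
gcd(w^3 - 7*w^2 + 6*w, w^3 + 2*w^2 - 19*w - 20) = 1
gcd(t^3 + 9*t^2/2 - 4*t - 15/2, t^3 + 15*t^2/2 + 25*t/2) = t + 5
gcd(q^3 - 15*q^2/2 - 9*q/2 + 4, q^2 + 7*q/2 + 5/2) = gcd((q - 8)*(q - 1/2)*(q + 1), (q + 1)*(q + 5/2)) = q + 1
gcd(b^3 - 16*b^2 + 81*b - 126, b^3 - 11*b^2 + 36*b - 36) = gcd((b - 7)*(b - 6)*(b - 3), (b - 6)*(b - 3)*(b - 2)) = b^2 - 9*b + 18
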